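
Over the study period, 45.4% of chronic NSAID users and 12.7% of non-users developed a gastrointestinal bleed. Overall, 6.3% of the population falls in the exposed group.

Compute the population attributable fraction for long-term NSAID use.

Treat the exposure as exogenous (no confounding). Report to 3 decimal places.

p₁ = 0.454, p₀ = 0.127.
Overall risk P(Y=1) = π·p₁ + (1−π)·p₀ = 0.063×0.454 + 0.937×0.127 = 0.1476.
Under exogeneity, PAF = [P(Y=1) − p₀] / P(Y=1).
PAF = (0.1476 − 0.127) / 0.1476 ≈ 0.1396

PAF ≈ 0.140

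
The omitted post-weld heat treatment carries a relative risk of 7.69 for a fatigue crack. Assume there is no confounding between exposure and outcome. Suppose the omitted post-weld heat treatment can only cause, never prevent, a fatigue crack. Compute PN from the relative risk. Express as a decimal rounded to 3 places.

Under exogeneity and monotonicity, PN = (RR − 1) / RR = 1 − 1/RR.
PN = (7.69 − 1) / 7.69 = 6.69 / 7.69 ≈ 0.8700

PN ≈ 0.870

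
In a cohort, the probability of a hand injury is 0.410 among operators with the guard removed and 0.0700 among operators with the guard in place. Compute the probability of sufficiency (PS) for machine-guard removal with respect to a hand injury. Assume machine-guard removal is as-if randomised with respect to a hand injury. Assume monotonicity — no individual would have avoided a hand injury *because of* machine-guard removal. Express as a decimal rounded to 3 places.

PS ≈ 0.366

Let p₁ = 0.41, p₀ = 0.07.
Under exogeneity and monotonicity, PS = (p₁ − p₀) / (1 − p₀).
PS = (0.41 − 0.07) / (1 − 0.07) = 0.34 / 0.93 ≈ 0.3656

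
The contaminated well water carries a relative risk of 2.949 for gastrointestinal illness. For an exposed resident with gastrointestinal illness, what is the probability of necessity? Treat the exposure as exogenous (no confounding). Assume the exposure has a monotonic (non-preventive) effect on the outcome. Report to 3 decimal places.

PN ≈ 0.661

Under exogeneity and monotonicity, PN = (RR − 1) / RR = 1 − 1/RR.
PN = (2.949 − 1) / 2.949 = 1.949 / 2.949 ≈ 0.6609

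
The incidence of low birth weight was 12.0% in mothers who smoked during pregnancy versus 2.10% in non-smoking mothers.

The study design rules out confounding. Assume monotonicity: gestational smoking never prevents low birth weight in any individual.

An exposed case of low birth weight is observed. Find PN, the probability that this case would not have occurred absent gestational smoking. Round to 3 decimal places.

PN ≈ 0.825

p₁ = 0.12, p₀ = 0.021.
Under exogeneity and monotonicity, PN = (p₁ − p₀) / p₁.
PN = (0.12 − 0.021) / 0.12 = 0.099 / 0.12 ≈ 0.8250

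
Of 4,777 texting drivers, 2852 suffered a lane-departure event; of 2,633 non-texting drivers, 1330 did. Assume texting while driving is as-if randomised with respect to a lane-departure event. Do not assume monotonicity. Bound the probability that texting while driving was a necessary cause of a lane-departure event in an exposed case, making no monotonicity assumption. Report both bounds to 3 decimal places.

p₁ = P(outcome | exposed) = 2852/4777 = 0.59703
p₀ = P(outcome | unexposed) = 1330/2633 = 0.50513
Under exogeneity alone the bounds on PN are max{0,(p₁−p₀)/p₁} ≤ PN ≤ min{1,(1−p₀)/p₁}.
  lower = (p₁ − p₀)/p₁ = 0.0919 / 0.59703 ≈ 0.1539
  upper = min{1, (1 − p₀)/p₁} = 0.49487 / 0.59703 ≈ 0.8289

0.154 ≤ PN ≤ 0.829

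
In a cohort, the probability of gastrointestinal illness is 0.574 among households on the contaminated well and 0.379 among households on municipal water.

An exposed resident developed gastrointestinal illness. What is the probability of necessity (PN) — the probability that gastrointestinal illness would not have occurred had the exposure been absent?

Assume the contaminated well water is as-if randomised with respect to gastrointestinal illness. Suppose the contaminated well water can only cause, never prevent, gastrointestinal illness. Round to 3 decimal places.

Let p₁ = 0.574, p₀ = 0.379.
Under exogeneity and monotonicity, PN = (p₁ − p₀) / p₁.
PN = (0.574 − 0.379) / 0.574 = 0.195 / 0.574 ≈ 0.3397

PN ≈ 0.340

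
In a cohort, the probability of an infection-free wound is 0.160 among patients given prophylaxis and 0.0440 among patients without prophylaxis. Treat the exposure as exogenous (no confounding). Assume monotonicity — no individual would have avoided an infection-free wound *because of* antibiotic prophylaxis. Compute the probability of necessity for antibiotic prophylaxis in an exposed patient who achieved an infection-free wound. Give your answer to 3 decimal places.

PN ≈ 0.725

Let p₁ = 0.16, p₀ = 0.044.
Under exogeneity and monotonicity, PN = (p₁ − p₀) / p₁.
PN = (0.16 − 0.044) / 0.16 = 0.116 / 0.16 ≈ 0.7250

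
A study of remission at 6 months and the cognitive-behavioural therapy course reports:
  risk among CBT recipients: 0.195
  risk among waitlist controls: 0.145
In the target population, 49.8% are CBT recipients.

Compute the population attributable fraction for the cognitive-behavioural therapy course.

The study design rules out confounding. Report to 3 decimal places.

PAF ≈ 0.147

Let p₁ = 0.195, p₀ = 0.145.
Overall risk P(Y=1) = π·p₁ + (1−π)·p₀ = 0.498×0.195 + 0.502×0.145 = 0.1699.
Under exogeneity, PAF = [P(Y=1) − p₀] / P(Y=1).
PAF = (0.1699 − 0.145) / 0.1699 ≈ 0.1466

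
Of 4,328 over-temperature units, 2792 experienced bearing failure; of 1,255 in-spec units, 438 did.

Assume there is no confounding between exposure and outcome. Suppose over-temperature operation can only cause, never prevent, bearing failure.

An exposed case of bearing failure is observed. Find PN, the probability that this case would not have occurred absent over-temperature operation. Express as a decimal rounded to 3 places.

p₁ = P(outcome | exposed) = 2792/4328 = 0.6451
p₀ = P(outcome | unexposed) = 438/1255 = 0.349
Under exogeneity and monotonicity, PN = (p₁ − p₀) / p₁.
PN = (0.6451 − 0.349) / 0.6451 = 0.2961 / 0.6451 ≈ 0.4590

PN ≈ 0.459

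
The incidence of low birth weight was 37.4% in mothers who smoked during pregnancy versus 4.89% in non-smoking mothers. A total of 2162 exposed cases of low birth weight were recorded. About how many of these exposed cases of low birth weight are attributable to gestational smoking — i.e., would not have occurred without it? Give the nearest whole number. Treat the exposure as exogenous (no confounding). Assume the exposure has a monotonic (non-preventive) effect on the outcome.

p₁ = 0.374, p₀ = 0.0489.
PN = (p₁ − p₀)/p₁ = (0.374 − 0.0489) / 0.374 ≈ 0.86925.
Attributable cases ≈ PN × (exposed cases) = 0.86925 × 2162 ≈ 1879.32.

about 1879 cases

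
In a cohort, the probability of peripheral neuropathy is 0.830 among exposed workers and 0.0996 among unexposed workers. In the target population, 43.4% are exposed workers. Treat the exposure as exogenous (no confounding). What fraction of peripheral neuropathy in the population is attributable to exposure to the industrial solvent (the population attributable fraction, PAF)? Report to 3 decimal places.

PAF ≈ 0.761

Let p₁ = 0.83, p₀ = 0.0996.
Overall risk P(Y=1) = π·p₁ + (1−π)·p₀ = 0.434×0.83 + 0.566×0.0996 = 0.41659.
Under exogeneity, PAF = [P(Y=1) − p₀] / P(Y=1).
PAF = (0.41659 − 0.0996) / 0.41659 ≈ 0.7609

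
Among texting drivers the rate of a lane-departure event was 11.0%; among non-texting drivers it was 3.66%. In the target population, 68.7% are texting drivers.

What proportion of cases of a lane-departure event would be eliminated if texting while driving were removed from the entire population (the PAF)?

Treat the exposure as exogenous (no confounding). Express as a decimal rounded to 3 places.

PAF ≈ 0.579

p₁ = 0.11, p₀ = 0.0366.
Overall risk P(Y=1) = π·p₁ + (1−π)·p₀ = 0.687×0.11 + 0.313×0.0366 = 0.087026.
Under exogeneity, PAF = [P(Y=1) − p₀] / P(Y=1).
PAF = (0.087026 − 0.0366) / 0.087026 ≈ 0.5794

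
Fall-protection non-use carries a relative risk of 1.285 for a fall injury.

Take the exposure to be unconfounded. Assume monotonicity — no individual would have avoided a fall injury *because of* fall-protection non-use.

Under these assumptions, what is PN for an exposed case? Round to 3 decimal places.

PN ≈ 0.222

Under exogeneity and monotonicity, PN = (RR − 1) / RR = 1 − 1/RR.
PN = (1.285 − 1) / 1.285 = 0.285 / 1.285 ≈ 0.2218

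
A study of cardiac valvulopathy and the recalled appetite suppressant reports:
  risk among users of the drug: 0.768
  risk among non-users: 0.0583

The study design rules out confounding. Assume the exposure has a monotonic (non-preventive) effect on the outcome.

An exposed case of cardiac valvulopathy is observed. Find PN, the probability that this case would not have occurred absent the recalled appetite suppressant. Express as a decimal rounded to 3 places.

Let p₁ = 0.768, p₀ = 0.0583.
Under exogeneity and monotonicity, PN = (p₁ − p₀) / p₁.
PN = (0.768 − 0.0583) / 0.768 = 0.7097 / 0.768 ≈ 0.9241

PN ≈ 0.924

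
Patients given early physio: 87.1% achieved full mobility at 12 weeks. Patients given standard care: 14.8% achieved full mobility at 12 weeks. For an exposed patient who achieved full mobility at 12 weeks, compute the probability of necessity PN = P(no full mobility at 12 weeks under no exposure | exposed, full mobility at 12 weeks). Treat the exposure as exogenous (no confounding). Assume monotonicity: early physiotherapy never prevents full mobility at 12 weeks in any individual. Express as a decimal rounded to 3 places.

PN ≈ 0.830

p₁ = 0.871, p₀ = 0.148.
Under exogeneity and monotonicity, PN = (p₁ − p₀) / p₁.
PN = (0.871 − 0.148) / 0.871 = 0.723 / 0.871 ≈ 0.8301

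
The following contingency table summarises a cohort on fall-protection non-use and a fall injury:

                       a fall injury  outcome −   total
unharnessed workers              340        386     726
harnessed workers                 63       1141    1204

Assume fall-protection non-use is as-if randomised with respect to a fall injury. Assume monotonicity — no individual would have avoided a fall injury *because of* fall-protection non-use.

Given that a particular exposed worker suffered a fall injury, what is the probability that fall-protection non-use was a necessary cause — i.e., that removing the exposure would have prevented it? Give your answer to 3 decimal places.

PN ≈ 0.888

p₁ = P(outcome | exposed) = 340/726 = 0.46832
p₀ = P(outcome | unexposed) = 63/1204 = 0.052326
Under exogeneity and monotonicity, PN = (p₁ − p₀) / p₁.
PN = (0.46832 − 0.052326) / 0.46832 = 0.41599 / 0.46832 ≈ 0.8883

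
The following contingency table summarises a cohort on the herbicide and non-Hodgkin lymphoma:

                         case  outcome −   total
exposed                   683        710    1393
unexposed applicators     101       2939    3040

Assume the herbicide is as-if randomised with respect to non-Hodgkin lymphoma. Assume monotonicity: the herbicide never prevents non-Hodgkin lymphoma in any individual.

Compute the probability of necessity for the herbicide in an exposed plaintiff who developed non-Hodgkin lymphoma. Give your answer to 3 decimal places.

p₁ = P(outcome | exposed) = 683/1393 = 0.49031
p₀ = P(outcome | unexposed) = 101/3040 = 0.033224
Under exogeneity and monotonicity, PN = (p₁ − p₀)/p₁.
PN = (0.49031 − 0.033224) / 0.49031 ≈ 0.9322

PN ≈ 0.932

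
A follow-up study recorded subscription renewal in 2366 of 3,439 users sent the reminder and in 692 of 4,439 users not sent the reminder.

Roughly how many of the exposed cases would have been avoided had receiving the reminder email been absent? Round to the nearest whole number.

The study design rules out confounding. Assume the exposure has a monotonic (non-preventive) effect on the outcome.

about 1830 cases

p₁ = P(outcome | exposed) = 2366/3439 = 0.68799
p₀ = P(outcome | unexposed) = 692/4439 = 0.15589
PN = (p₁ − p₀)/p₁ = (0.68799 − 0.15589) / 0.68799 ≈ 0.77341.
Attributable cases ≈ PN × (exposed cases) = 0.77341 × 2366 ≈ 1829.89.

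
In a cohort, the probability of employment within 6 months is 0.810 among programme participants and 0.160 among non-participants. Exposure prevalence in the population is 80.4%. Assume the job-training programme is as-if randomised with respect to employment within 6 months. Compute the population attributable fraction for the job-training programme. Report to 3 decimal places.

Let p₁ = 0.81, p₀ = 0.16.
Overall risk P(Y=1) = π·p₁ + (1−π)·p₀ = 0.804×0.81 + 0.196×0.16 = 0.6826.
Under exogeneity, PAF = [P(Y=1) − p₀] / P(Y=1).
PAF = (0.6826 − 0.16) / 0.6826 ≈ 0.7656

PAF ≈ 0.766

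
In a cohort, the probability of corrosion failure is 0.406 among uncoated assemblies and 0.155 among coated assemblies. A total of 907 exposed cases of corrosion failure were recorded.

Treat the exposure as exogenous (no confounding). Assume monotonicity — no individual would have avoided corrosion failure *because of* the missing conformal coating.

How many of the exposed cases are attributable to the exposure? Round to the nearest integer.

Let p₁ = 0.406, p₀ = 0.155.
PN = (p₁ − p₀)/p₁ = (0.406 − 0.155) / 0.406 ≈ 0.61823.
Attributable cases ≈ PN × (exposed cases) = 0.61823 × 907 ≈ 560.73.

about 561 cases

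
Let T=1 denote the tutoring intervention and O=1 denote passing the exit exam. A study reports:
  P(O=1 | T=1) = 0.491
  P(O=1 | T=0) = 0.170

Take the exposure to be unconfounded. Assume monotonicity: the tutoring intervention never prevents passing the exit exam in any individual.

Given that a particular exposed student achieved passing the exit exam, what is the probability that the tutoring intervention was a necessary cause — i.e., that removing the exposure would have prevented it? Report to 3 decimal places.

Let p₁ = 0.491, p₀ = 0.17.
Under exogeneity and monotonicity, PN = (p₁ − p₀) / p₁.
PN = (0.491 − 0.17) / 0.491 = 0.321 / 0.491 ≈ 0.6538

PN ≈ 0.654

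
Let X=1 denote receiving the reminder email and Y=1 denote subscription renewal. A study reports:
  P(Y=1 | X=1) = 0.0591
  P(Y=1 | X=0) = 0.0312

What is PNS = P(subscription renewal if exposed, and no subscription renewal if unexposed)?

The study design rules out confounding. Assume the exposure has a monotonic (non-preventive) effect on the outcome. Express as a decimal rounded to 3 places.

Let p₁ = 0.0591, p₀ = 0.0312.
Under exogeneity and monotonicity, PNS = p₁ − p₀.
PNS = 0.0591 − 0.0312 = 0.0279

PNS ≈ 0.028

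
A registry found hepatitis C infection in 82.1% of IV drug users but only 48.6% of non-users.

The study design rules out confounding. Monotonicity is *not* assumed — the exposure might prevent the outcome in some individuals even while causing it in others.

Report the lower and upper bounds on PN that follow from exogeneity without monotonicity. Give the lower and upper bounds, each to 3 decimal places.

p₁ = 0.821, p₀ = 0.486.
Under exogeneity alone the bounds on PN are max{0,(p₁−p₀)/p₁} ≤ PN ≤ min{1,(1−p₀)/p₁}.
  lower = (p₁ − p₀)/p₁ = 0.335 / 0.821 ≈ 0.4080
  upper = min{1, (1 − p₀)/p₁} = 0.514 / 0.821 ≈ 0.6261

0.408 ≤ PN ≤ 0.626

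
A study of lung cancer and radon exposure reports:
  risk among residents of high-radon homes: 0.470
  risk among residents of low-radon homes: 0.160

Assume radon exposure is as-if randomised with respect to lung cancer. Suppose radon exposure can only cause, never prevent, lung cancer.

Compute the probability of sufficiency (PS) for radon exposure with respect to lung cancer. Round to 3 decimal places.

Let p₁ = 0.47, p₀ = 0.16.
Under exogeneity and monotonicity, PS = (p₁ − p₀) / (1 − p₀).
PS = (0.47 − 0.16) / (1 − 0.16) = 0.31 / 0.84 ≈ 0.3690

PS ≈ 0.369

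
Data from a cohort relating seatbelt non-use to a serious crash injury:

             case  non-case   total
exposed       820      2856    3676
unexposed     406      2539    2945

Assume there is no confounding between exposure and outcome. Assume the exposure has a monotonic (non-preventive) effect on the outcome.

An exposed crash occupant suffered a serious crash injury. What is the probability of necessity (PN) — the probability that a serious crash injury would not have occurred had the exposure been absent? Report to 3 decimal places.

PN ≈ 0.382

p₁ = P(outcome | exposed) = 820/3676 = 0.22307
p₀ = P(outcome | unexposed) = 406/2945 = 0.13786
Under exogeneity and monotonicity, PN = (p₁ − p₀) / p₁.
PN = (0.22307 − 0.13786) / 0.22307 = 0.085208 / 0.22307 ≈ 0.3820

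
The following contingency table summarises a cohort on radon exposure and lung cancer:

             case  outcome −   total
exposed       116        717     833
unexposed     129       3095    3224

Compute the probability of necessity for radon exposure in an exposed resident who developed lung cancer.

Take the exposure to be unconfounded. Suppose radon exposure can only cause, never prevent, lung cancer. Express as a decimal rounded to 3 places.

p₁ = P(outcome | exposed) = 116/833 = 0.13926
p₀ = P(outcome | unexposed) = 129/3224 = 0.040012
Under exogeneity and monotonicity, PN = (p₁ − p₀) / p₁.
PN = (0.13926 − 0.040012) / 0.13926 = 0.099243 / 0.13926 ≈ 0.7127

PN ≈ 0.713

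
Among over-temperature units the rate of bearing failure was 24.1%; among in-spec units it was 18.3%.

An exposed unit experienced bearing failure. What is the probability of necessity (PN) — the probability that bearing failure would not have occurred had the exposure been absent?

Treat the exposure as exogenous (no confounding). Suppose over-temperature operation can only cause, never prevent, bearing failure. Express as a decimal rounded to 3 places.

PN ≈ 0.241

p₁ = 0.241, p₀ = 0.183.
Under exogeneity and monotonicity, PN = (p₁ − p₀) / p₁.
PN = (0.241 − 0.183) / 0.241 = 0.058 / 0.241 ≈ 0.2407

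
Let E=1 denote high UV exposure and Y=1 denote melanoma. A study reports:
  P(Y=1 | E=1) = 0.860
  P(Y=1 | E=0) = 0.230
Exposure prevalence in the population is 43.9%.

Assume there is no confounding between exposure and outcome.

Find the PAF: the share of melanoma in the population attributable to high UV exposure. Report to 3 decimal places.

PAF ≈ 0.546

Let p₁ = 0.86, p₀ = 0.23.
Overall risk P(Y=1) = π·p₁ + (1−π)·p₀ = 0.439×0.86 + 0.561×0.23 = 0.50657.
Under exogeneity, PAF = [P(Y=1) − p₀] / P(Y=1).
PAF = (0.50657 − 0.23) / 0.50657 ≈ 0.5460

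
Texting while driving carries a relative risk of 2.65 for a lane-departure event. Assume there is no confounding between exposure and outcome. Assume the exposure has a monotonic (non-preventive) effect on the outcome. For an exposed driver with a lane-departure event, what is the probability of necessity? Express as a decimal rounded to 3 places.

PN ≈ 0.623

Under exogeneity and monotonicity, PN = (RR − 1) / RR = 1 − 1/RR.
PN = (2.65 − 1) / 2.65 = 1.65 / 2.65 ≈ 0.6226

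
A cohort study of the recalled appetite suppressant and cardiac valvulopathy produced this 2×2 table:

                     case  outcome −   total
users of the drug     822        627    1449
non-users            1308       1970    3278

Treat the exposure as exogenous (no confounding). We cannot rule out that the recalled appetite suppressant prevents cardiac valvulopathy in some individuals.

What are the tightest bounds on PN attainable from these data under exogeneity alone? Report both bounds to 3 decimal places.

0.297 ≤ PN ≤ 1.000

p₁ = P(outcome | exposed) = 822/1449 = 0.56729
p₀ = P(outcome | unexposed) = 1308/3278 = 0.39902
Under exogeneity alone the bounds on PN are max{0,(p₁−p₀)/p₁} ≤ PN ≤ min{1,(1−p₀)/p₁}.
  lower = (p₁ − p₀)/p₁ = 0.16826 / 0.56729 ≈ 0.2966
  upper = min{1, (1 − p₀)/p₁} = 0.60098 / 0.56729 ≈ 1.0594 → capped at 1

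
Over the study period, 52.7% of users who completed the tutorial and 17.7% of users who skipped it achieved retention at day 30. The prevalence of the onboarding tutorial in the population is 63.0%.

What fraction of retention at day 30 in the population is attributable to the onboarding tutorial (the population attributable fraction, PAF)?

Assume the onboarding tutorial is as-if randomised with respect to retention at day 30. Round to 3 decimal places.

PAF ≈ 0.555

p₁ = 0.527, p₀ = 0.177.
Overall risk P(Y=1) = π·p₁ + (1−π)·p₀ = 0.63×0.527 + 0.37×0.177 = 0.3975.
Under exogeneity, PAF = [P(Y=1) − p₀] / P(Y=1).
PAF = (0.3975 − 0.177) / 0.3975 ≈ 0.5547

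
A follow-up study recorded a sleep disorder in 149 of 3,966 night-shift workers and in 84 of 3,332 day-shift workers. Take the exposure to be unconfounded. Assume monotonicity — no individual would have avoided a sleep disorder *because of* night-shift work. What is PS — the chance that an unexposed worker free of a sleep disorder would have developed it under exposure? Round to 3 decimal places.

p₁ = P(outcome | exposed) = 149/3966 = 0.037569
p₀ = P(outcome | unexposed) = 84/3332 = 0.02521
Under exogeneity and monotonicity, PS = (p₁ − p₀) / (1 − p₀).
PS = (0.037569 − 0.02521) / (1 − 0.02521) = 0.012359 / 0.97479 ≈ 0.0127

PS ≈ 0.013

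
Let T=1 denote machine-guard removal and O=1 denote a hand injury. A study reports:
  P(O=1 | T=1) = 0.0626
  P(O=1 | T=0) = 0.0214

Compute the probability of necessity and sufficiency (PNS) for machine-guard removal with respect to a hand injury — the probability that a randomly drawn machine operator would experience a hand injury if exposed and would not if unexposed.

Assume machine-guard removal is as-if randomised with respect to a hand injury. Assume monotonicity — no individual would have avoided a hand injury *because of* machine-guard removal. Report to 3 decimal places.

PNS ≈ 0.041

Let p₁ = 0.0626, p₀ = 0.0214.
Under exogeneity and monotonicity, PNS = p₁ − p₀.
PNS = 0.0626 − 0.0214 = 0.0412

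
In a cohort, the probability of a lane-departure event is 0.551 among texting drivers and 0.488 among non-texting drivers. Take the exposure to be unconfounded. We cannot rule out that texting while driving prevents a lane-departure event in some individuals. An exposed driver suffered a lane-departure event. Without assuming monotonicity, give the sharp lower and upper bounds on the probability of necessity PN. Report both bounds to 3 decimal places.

0.114 ≤ PN ≤ 0.929

Let p₁ = 0.551, p₀ = 0.488.
Under exogeneity alone the bounds on PN are max{0,(p₁−p₀)/p₁} ≤ PN ≤ min{1,(1−p₀)/p₁}.
  lower = (p₁ − p₀)/p₁ = 0.063 / 0.551 ≈ 0.1143
  upper = min{1, (1 − p₀)/p₁} = 0.512 / 0.551 ≈ 0.9292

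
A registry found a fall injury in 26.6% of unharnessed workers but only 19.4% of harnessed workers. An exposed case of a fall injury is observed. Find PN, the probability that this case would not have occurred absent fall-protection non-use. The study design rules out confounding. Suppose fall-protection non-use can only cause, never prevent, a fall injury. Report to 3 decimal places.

PN ≈ 0.271

p₁ = 0.266, p₀ = 0.194.
Under exogeneity and monotonicity, PN = (p₁ − p₀) / p₁.
PN = (0.266 − 0.194) / 0.266 = 0.072 / 0.266 ≈ 0.2707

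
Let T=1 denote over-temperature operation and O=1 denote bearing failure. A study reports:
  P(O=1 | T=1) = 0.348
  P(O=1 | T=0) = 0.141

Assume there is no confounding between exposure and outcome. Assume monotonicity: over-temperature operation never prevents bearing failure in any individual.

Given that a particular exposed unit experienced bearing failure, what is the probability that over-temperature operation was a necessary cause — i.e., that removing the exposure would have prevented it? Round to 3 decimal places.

PN ≈ 0.595

Let p₁ = 0.348, p₀ = 0.141.
Under exogeneity and monotonicity, PN = (p₁ − p₀) / p₁.
PN = (0.348 − 0.141) / 0.348 = 0.207 / 0.348 ≈ 0.5948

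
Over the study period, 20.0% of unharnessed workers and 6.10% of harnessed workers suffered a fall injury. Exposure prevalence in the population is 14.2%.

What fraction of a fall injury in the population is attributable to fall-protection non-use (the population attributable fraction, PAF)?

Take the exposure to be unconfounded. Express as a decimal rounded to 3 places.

p₁ = 0.2, p₀ = 0.061.
Overall risk P(Y=1) = π·p₁ + (1−π)·p₀ = 0.142×0.2 + 0.858×0.061 = 0.080738.
Under exogeneity, PAF = [P(Y=1) − p₀] / P(Y=1).
PAF = (0.080738 − 0.061) / 0.080738 ≈ 0.2445

PAF ≈ 0.244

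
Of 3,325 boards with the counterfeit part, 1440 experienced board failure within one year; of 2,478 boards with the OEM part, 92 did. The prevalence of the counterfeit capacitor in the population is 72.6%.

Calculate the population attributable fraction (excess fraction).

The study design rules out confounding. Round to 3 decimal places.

p₁ = P(outcome | exposed) = 1440/3325 = 0.43308
p₀ = P(outcome | unexposed) = 92/2478 = 0.037127
Overall risk P(Y=1) = π·p₁ + (1−π)·p₀ = 0.726×0.43308 + 0.274×0.037127 = 0.32459.
Under exogeneity, PAF = [P(Y=1) − p₀] / P(Y=1).
PAF = (0.32459 − 0.037127) / 0.32459 ≈ 0.8856

PAF ≈ 0.886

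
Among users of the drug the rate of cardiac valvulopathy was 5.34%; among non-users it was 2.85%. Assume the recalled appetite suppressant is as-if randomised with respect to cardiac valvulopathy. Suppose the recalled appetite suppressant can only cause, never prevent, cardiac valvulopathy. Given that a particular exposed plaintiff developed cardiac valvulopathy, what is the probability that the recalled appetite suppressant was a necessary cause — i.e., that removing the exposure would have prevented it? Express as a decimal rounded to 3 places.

PN ≈ 0.466

p₁ = 0.0534, p₀ = 0.0285.
Under exogeneity and monotonicity, PN = (p₁ − p₀) / p₁.
PN = (0.0534 − 0.0285) / 0.0534 = 0.0249 / 0.0534 ≈ 0.4663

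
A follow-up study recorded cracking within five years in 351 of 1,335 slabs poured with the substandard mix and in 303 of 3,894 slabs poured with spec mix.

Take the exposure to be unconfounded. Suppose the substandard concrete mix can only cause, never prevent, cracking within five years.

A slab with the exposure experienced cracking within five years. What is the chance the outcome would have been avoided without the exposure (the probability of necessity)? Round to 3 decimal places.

PN ≈ 0.704

p₁ = P(outcome | exposed) = 351/1335 = 0.26292
p₀ = P(outcome | unexposed) = 303/3894 = 0.077812
Under exogeneity and monotonicity, PN = (p₁ − p₀) / p₁.
PN = (0.26292 − 0.077812) / 0.26292 = 0.18511 / 0.26292 ≈ 0.7040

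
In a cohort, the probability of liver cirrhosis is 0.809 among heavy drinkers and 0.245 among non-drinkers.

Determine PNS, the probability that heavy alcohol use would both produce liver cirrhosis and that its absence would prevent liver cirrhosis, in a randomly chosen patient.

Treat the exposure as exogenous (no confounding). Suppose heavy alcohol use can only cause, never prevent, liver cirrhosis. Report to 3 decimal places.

PNS ≈ 0.564

Let p₁ = 0.809, p₀ = 0.245.
Under exogeneity and monotonicity, PNS = p₁ − p₀.
PNS = 0.809 − 0.245 = 0.564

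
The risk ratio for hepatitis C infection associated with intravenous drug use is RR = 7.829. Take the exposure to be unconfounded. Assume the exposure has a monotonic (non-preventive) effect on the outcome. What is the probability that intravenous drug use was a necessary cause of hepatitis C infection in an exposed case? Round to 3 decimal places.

PN ≈ 0.872

Under exogeneity and monotonicity, PN = (RR − 1) / RR = 1 − 1/RR.
PN = (7.829 − 1) / 7.829 = 6.829 / 7.829 ≈ 0.8723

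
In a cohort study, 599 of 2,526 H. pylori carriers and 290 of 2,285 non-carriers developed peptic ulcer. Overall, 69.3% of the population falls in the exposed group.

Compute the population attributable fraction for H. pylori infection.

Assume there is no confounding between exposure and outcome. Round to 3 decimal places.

p₁ = P(outcome | exposed) = 599/2526 = 0.23713
p₀ = P(outcome | unexposed) = 290/2285 = 0.12691
Overall risk P(Y=1) = π·p₁ + (1−π)·p₀ = 0.693×0.23713 + 0.307×0.12691 = 0.2033.
Under exogeneity, PAF = [P(Y=1) − p₀] / P(Y=1).
PAF = (0.2033 − 0.12691) / 0.2033 ≈ 0.3757

PAF ≈ 0.376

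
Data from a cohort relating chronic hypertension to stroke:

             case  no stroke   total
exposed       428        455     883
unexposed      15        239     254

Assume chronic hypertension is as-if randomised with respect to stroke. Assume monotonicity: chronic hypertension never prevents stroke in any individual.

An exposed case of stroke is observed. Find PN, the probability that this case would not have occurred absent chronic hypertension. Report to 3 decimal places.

p₁ = P(outcome | exposed) = 428/883 = 0.48471
p₀ = P(outcome | unexposed) = 15/254 = 0.059055
Under exogeneity and monotonicity, PN = (p₁ − p₀)/p₁.
PN = (0.48471 − 0.059055) / 0.48471 ≈ 0.8782

PN ≈ 0.878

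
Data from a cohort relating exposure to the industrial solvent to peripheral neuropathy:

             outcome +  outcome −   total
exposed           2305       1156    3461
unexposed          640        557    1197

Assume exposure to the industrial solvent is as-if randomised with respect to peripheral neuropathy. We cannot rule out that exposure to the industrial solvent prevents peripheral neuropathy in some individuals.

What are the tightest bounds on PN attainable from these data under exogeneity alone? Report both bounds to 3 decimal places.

0.197 ≤ PN ≤ 0.699

p₁ = P(outcome | exposed) = 2305/3461 = 0.66599
p₀ = P(outcome | unexposed) = 640/1197 = 0.53467
Under exogeneity alone the bounds on PN are max{0,(p₁−p₀)/p₁} ≤ PN ≤ min{1,(1−p₀)/p₁}.
  lower = (p₁ − p₀)/p₁ = 0.13132 / 0.66599 ≈ 0.1972
  upper = min{1, (1 − p₀)/p₁} = 0.46533 / 0.66599 ≈ 0.6987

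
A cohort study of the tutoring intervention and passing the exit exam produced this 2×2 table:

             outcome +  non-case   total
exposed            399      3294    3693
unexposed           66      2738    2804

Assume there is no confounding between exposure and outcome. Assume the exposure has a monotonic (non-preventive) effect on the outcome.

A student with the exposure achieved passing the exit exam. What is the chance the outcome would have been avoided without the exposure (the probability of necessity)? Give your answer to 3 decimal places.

p₁ = P(outcome | exposed) = 399/3693 = 0.10804
p₀ = P(outcome | unexposed) = 66/2804 = 0.023538
Under exogeneity and monotonicity, PN = (p₁ − p₀) / p₁.
PN = (0.10804 − 0.023538) / 0.10804 = 0.084504 / 0.10804 ≈ 0.7821

PN ≈ 0.782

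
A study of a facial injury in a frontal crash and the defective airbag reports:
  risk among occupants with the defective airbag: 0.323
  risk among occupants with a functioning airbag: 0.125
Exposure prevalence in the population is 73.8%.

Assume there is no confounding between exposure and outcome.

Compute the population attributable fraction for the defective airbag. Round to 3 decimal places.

Let p₁ = 0.323, p₀ = 0.125.
Overall risk P(Y=1) = π·p₁ + (1−π)·p₀ = 0.738×0.323 + 0.262×0.125 = 0.27112.
Under exogeneity, PAF = [P(Y=1) − p₀] / P(Y=1).
PAF = (0.27112 − 0.125) / 0.27112 ≈ 0.5390

PAF ≈ 0.539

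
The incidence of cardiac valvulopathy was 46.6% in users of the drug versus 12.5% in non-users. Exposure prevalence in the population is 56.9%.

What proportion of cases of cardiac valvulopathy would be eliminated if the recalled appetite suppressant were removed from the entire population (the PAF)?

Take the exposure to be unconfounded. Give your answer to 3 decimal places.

p₁ = 0.466, p₀ = 0.125.
Overall risk P(Y=1) = π·p₁ + (1−π)·p₀ = 0.569×0.466 + 0.431×0.125 = 0.31903.
Under exogeneity, PAF = [P(Y=1) − p₀] / P(Y=1).
PAF = (0.31903 − 0.125) / 0.31903 ≈ 0.6082

PAF ≈ 0.608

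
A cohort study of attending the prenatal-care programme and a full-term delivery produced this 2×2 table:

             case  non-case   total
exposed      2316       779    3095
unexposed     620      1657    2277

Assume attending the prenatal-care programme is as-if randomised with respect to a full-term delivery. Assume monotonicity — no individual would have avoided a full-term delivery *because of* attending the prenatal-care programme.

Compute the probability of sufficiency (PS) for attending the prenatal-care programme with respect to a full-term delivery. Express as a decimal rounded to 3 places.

PS ≈ 0.654

p₁ = P(outcome | exposed) = 2316/3095 = 0.7483
p₀ = P(outcome | unexposed) = 620/2277 = 0.27229
Under exogeneity and monotonicity, PS = (p₁ − p₀)/(1 − p₀).
PS = (0.7483 − 0.27229) / 0.72771 ≈ 0.6541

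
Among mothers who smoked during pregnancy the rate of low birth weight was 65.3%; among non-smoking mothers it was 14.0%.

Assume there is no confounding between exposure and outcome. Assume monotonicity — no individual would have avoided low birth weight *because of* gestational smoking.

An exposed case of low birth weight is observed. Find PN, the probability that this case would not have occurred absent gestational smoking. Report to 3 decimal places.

PN ≈ 0.786

p₁ = 0.653, p₀ = 0.14.
Under exogeneity and monotonicity, PN = (p₁ − p₀) / p₁.
PN = (0.653 − 0.14) / 0.653 = 0.513 / 0.653 ≈ 0.7856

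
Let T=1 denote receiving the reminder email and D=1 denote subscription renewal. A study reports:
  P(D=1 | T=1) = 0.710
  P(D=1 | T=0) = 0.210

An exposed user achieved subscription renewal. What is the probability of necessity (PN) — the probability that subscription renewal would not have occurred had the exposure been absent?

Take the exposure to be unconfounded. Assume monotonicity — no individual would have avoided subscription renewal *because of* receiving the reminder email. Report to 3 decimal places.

Let p₁ = 0.71, p₀ = 0.21.
Under exogeneity and monotonicity, PN = (p₁ − p₀) / p₁.
PN = (0.71 − 0.21) / 0.71 = 0.5 / 0.71 ≈ 0.7042

PN ≈ 0.704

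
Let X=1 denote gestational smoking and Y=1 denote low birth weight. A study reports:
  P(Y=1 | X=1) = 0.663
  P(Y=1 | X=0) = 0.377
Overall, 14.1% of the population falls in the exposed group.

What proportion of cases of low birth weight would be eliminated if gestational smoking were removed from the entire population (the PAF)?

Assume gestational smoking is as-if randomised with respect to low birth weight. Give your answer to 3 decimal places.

PAF ≈ 0.097

Let p₁ = 0.663, p₀ = 0.377.
Overall risk P(Y=1) = π·p₁ + (1−π)·p₀ = 0.141×0.663 + 0.859×0.377 = 0.41733.
Under exogeneity, PAF = [P(Y=1) − p₀] / P(Y=1).
PAF = (0.41733 − 0.377) / 0.41733 ≈ 0.0966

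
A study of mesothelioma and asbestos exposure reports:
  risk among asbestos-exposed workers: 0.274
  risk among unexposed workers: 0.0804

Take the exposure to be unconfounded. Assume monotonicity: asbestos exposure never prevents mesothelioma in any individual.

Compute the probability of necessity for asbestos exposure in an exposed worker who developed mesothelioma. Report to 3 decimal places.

PN ≈ 0.707

Let p₁ = 0.274, p₀ = 0.0804.
Under exogeneity and monotonicity, PN = (p₁ − p₀) / p₁.
PN = (0.274 − 0.0804) / 0.274 = 0.1936 / 0.274 ≈ 0.7066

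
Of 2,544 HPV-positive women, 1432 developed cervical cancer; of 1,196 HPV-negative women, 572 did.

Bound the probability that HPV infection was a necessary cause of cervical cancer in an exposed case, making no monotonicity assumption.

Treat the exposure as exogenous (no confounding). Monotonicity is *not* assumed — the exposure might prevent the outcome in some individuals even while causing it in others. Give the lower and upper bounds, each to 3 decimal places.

0.150 ≤ PN ≤ 0.927

p₁ = P(outcome | exposed) = 1432/2544 = 0.56289
p₀ = P(outcome | unexposed) = 572/1196 = 0.47826
Under exogeneity alone the bounds on PN are max{0,(p₁−p₀)/p₁} ≤ PN ≤ min{1,(1−p₀)/p₁}.
  lower = (p₁ − p₀)/p₁ = 0.084632 / 0.56289 ≈ 0.1504
  upper = min{1, (1 − p₀)/p₁} = 0.52174 / 0.56289 ≈ 0.9269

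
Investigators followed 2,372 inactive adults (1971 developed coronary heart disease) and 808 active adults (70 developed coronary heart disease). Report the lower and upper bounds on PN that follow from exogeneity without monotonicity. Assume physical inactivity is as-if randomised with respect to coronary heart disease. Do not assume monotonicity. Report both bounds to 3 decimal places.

p₁ = P(outcome | exposed) = 1971/2372 = 0.83094
p₀ = P(outcome | unexposed) = 70/808 = 0.086634
Under exogeneity alone the bounds on PN are max{0,(p₁−p₀)/p₁} ≤ PN ≤ min{1,(1−p₀)/p₁}.
  lower = (p₁ − p₀)/p₁ = 0.74431 / 0.83094 ≈ 0.8957
  upper = min{1, (1 − p₀)/p₁} = 0.91337 / 0.83094 ≈ 1.0992 → capped at 1

0.896 ≤ PN ≤ 1.000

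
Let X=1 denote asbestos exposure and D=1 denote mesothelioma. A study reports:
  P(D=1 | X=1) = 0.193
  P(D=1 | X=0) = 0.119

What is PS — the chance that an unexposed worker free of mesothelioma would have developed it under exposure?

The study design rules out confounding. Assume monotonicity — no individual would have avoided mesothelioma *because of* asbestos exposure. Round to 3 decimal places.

PS ≈ 0.084

Let p₁ = 0.193, p₀ = 0.119.
Under exogeneity and monotonicity, PS = (p₁ − p₀) / (1 − p₀).
PS = (0.193 − 0.119) / (1 − 0.119) = 0.074 / 0.881 ≈ 0.0840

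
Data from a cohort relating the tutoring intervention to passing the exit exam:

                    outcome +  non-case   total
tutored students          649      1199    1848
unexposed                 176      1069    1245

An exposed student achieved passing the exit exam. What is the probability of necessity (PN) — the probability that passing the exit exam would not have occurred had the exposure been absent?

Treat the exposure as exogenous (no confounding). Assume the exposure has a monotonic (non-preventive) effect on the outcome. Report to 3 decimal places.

p₁ = P(outcome | exposed) = 649/1848 = 0.35119
p₀ = P(outcome | unexposed) = 176/1245 = 0.14137
Under exogeneity and monotonicity, PN = (p₁ − p₀) / p₁.
PN = (0.35119 − 0.14137) / 0.35119 = 0.20983 / 0.35119 ≈ 0.5975

PN ≈ 0.597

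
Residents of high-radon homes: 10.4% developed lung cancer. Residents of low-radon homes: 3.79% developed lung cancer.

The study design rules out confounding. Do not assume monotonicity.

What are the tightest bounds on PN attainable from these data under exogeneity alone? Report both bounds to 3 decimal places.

p₁ = 0.104, p₀ = 0.0379.
Under exogeneity alone the bounds on PN are max{0,(p₁−p₀)/p₁} ≤ PN ≤ min{1,(1−p₀)/p₁}.
  lower = (p₁ − p₀)/p₁ = 0.0661 / 0.104 ≈ 0.6356
  upper = min{1, (1 − p₀)/p₁} = 0.9621 / 0.104 ≈ 9.2510 → capped at 1

0.636 ≤ PN ≤ 1.000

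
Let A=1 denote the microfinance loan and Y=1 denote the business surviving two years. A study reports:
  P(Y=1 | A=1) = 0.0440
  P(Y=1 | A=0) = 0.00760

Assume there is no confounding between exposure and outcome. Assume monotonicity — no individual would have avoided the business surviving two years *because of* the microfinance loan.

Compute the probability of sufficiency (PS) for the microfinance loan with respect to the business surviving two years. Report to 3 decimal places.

Let p₁ = 0.044, p₀ = 0.0076.
Under exogeneity and monotonicity, PS = (p₁ − p₀) / (1 − p₀).
PS = (0.044 − 0.0076) / (1 − 0.0076) = 0.0364 / 0.9924 ≈ 0.0367

PS ≈ 0.037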